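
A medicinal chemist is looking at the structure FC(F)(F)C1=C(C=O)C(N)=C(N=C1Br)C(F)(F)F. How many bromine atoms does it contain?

Scan the SMILES for Br atoms (remember two-letter symbols like Cl and Br are single atoms).
Bromine count: 1.

1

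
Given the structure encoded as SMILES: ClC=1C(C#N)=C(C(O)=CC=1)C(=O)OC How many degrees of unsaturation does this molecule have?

Degree of unsaturation = (number of rings) + (number of π bonds).
Ring closures in the SMILES: 1.
π bonds: 4 double bonds (each 1 DoU), 1 triple bond (each 2 DoU) → 6 DoU from unsaturation.
Total DoU = 1 + 6 = 7.

7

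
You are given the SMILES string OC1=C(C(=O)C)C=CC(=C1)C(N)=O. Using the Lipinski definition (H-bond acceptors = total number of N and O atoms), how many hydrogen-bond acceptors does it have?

N atoms: 1; O atoms: 3.
Lipinski HBA = 1 + 3 = 4.

4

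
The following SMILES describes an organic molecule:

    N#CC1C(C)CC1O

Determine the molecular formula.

C6H9NO

Walk through each heavy atom and fill implicit hydrogens from standard valence (C 4, N 3, O 2, S 2, halogen 1):
  atom 1: N, bond orders sum to 3 (valence 3) → 0 H
  atom 2: C, bond orders sum to 4 (valence 4) → 0 H
  atom 3: C, bond orders sum to 3 (valence 4) → 1 H
  atom 4: C, bond orders sum to 3 (valence 4) → 1 H
  atom 5: C, bond orders sum to 1 (valence 4) → 3 H
  atom 6: C, bond orders sum to 2 (valence 4) → 2 H
  atom 7: C, bond orders sum to 3 (valence 4) → 1 H
  atom 8: O, bond orders sum to 1 (valence 2) → 1 H
Totals → C:6, H:9, N:1, O:1.
In Hill order: C6H9NO.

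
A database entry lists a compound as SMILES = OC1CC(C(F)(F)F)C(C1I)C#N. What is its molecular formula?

C7H7F3INO

Walk through each heavy atom and fill implicit hydrogens from standard valence (C 4, N 3, O 2, S 2, halogen 1):
  atom 1: O, bond orders sum to 1 (valence 2) → 1 H
  atom 2: C, bond orders sum to 3 (valence 4) → 1 H
  atom 3: C, bond orders sum to 2 (valence 4) → 2 H
  atom 4: C, bond orders sum to 3 (valence 4) → 1 H
  atom 5: C, bond orders sum to 4 (valence 4) → 0 H
  atom 6: F (halogen, monovalent) → 0 H
  atom 7: F (halogen, monovalent) → 0 H
  atom 8: F (halogen, monovalent) → 0 H
  atom 9: C, bond orders sum to 3 (valence 4) → 1 H
  atom 10: C, bond orders sum to 3 (valence 4) → 1 H
  atom 11: I (halogen, monovalent) → 0 H
  atom 12: C, bond orders sum to 4 (valence 4) → 0 H
  atom 13: N, bond orders sum to 3 (valence 3) → 0 H
Totals → C:7, H:7, F:3, I:1, N:1, O:1.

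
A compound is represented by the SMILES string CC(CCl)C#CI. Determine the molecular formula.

C5H6ClI

Walk through each heavy atom and fill implicit hydrogens from standard valence (C 4, N 3, O 2, S 2, halogen 1):
  atom 1: C, bond orders sum to 1 (valence 4) → 3 H
  atom 2: C, bond orders sum to 3 (valence 4) → 1 H
  atom 3: C, bond orders sum to 2 (valence 4) → 2 H
  atom 4: Cl (halogen, monovalent) → 0 H
  atom 5: C, bond orders sum to 4 (valence 4) → 0 H
  atom 6: C, bond orders sum to 4 (valence 4) → 0 H
  atom 7: I (halogen, monovalent) → 0 H
Totals → C:5, H:6, Cl:1, I:1.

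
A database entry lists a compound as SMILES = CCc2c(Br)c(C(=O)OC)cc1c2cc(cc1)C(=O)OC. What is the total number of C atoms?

16

Count every carbon token in the SMILES (each C, including those in ring-closure positions and inside branches).
Carbon count: 16.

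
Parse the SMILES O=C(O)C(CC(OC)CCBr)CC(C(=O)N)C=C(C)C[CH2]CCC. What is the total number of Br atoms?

1

Scan the SMILES for Br atoms (remember two-letter symbols like Cl and Br are single atoms).
Bromine count: 1.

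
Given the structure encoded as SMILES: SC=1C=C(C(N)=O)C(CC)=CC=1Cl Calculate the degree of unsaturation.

Degree of unsaturation = (number of rings) + (number of π bonds).
Ring closures in the SMILES: 1.
π bonds: 4 double bonds (each 1 DoU) → 4 DoU from unsaturation.
Total DoU = 1 + 4 = 5.

5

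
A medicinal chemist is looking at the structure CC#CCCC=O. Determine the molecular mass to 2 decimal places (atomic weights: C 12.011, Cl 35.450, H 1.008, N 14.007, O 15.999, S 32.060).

96.13 g/mol

First, the molecular formula is C6H8O (counting implicit H from valence).
  C: 6 × 12.011 = 72.066
  H: 8 × 1.008 = 8.064
  O: 1 × 15.999 = 15.999
Sum: 6×12.011 + 8×1.008 + 1×15.999 = 96.129 → 96.13 g/mol.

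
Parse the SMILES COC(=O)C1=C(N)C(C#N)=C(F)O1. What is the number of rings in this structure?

1

In SMILES, each pair of matching ring-closure digits denotes one ring-closing bond; the number of such bonds equals the number of independent rings.
Ring-closure bonds here: 1.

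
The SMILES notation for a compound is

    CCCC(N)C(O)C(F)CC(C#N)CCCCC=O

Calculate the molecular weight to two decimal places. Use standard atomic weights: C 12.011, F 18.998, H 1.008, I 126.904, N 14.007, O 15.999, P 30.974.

272.36 g/mol

First, the molecular formula is C14H25FN2O2 (counting implicit H from valence).
  C: 14 × 12.011 = 168.154
  F: 1 × 18.998 = 18.998
  H: 25 × 1.008 = 25.200
  N: 2 × 14.007 = 28.014
  O: 2 × 15.999 = 31.998
Sum: 14×12.011 + 1×18.998 + 25×1.008 + 2×14.007 + 2×15.999 = 272.364 → 272.36 g/mol.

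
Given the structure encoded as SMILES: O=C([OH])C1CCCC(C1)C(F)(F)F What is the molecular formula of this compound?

Walk through each heavy atom and fill implicit hydrogens from standard valence (C 4, N 3, O 2, S 2, halogen 1):
  atom 1: O, bond orders sum to 2 (valence 2) → 0 H
  atom 2: C, bond orders sum to 4 (valence 4) → 0 H
  atom 3: O with explicit H count 1
  atom 4: C, bond orders sum to 3 (valence 4) → 1 H
  atom 5: C, bond orders sum to 2 (valence 4) → 2 H
  atom 6: C, bond orders sum to 2 (valence 4) → 2 H
  atom 7: C, bond orders sum to 2 (valence 4) → 2 H
  atom 8: C, bond orders sum to 3 (valence 4) → 1 H
  atom 9: C, bond orders sum to 2 (valence 4) → 2 H
  atom 10: C, bond orders sum to 4 (valence 4) → 0 H
  atom 11: F (halogen, monovalent) → 0 H
  atom 12: F (halogen, monovalent) → 0 H
  atom 13: F (halogen, monovalent) → 0 H
Totals → C:8, H:11, F:3, O:2.
In Hill order: C8H11F3O2.

C8H11F3O2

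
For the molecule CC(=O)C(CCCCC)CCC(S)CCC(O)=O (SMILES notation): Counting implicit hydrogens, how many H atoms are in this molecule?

26

Walk through each heavy atom and fill implicit hydrogens from standard valence (C 4, N 3, O 2, S 2, halogen 1):
  atom 1: C, bond orders sum to 1 (valence 4) → 3 H
  atom 2: C, bond orders sum to 4 (valence 4) → 0 H
  atom 3: O, bond orders sum to 2 (valence 2) → 0 H
  atom 4: C, bond orders sum to 3 (valence 4) → 1 H
  atom 5: C, bond orders sum to 2 (valence 4) → 2 H
  atom 6: C, bond orders sum to 2 (valence 4) → 2 H
  atom 7: C, bond orders sum to 2 (valence 4) → 2 H
  atom 8: C, bond orders sum to 2 (valence 4) → 2 H
  atom 9: C, bond orders sum to 1 (valence 4) → 3 H
  atom 10: C, bond orders sum to 2 (valence 4) → 2 H
  atom 11: C, bond orders sum to 2 (valence 4) → 2 H
  atom 12: C, bond orders sum to 3 (valence 4) → 1 H
  atom 13: S, bond orders sum to 1 (valence 2) → 1 H
  atom 14: C, bond orders sum to 2 (valence 4) → 2 H
  atom 15: C, bond orders sum to 2 (valence 4) → 2 H
  atom 16: C, bond orders sum to 4 (valence 4) → 0 H
  atom 17: O, bond orders sum to 1 (valence 2) → 1 H
  atom 18: O, bond orders sum to 2 (valence 2) → 0 H
Total hydrogens: 26.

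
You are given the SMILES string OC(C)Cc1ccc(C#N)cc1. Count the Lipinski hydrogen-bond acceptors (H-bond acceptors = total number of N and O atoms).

N atoms: 1; O atoms: 1.
Lipinski HBA = 1 + 1 = 2.

2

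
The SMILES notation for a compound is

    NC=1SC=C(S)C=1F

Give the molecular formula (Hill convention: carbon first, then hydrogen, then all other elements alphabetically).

C4H4FNS2

Walk through each heavy atom and fill implicit hydrogens from standard valence (C 4, N 3, O 2, S 2, halogen 1):
  atom 1: N, bond orders sum to 1 (valence 3) → 2 H
  atom 2: C, bond orders sum to 4 (valence 4) → 0 H
  atom 3: S, bond orders sum to 2 (valence 2) → 0 H
  atom 4: C, bond orders sum to 3 (valence 4) → 1 H
  atom 5: C, bond orders sum to 4 (valence 4) → 0 H
  atom 6: S, bond orders sum to 1 (valence 2) → 1 H
  atom 7: C, bond orders sum to 4 (valence 4) → 0 H
  atom 8: F (halogen, monovalent) → 0 H
Totals → C:4, H:4, F:1, N:1, S:2.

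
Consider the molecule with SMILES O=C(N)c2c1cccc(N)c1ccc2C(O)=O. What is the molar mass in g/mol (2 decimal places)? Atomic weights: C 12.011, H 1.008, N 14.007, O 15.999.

230.22 g/mol

First, the molecular formula is C12H10N2O3 (counting implicit H from valence).
  C: 12 × 12.011 = 144.132
  H: 10 × 1.008 = 10.080
  N: 2 × 14.007 = 28.014
  O: 3 × 15.999 = 47.997
Sum: 12×12.011 + 10×1.008 + 2×14.007 + 3×15.999 = 230.223 → 230.22 g/mol.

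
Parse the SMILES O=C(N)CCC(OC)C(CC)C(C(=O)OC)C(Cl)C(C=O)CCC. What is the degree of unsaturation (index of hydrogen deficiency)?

3

Molecular formula: C17H30ClNO5.
DoU = (2C + 2 + N − H − X) / 2, where X is the halogen count and O/S are ignored.
    = (2·17 + 2 + 1 − 30 − 1) / 2 = 6 / 2 = 3.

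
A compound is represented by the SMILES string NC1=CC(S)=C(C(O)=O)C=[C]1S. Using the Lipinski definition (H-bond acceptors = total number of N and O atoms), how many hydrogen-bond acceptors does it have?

3

N atoms: 1; O atoms: 2.
Lipinski HBA = 1 + 2 = 3.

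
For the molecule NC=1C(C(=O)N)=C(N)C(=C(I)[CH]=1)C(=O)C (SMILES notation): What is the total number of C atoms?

Count every carbon token in the SMILES (each C, including those in ring-closure positions and inside branches).
Carbon count: 9.

9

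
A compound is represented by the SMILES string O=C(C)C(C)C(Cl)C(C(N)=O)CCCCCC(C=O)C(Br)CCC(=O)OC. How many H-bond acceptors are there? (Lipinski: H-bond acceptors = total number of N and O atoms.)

N atoms: 1; O atoms: 5.
Lipinski HBA = 1 + 5 = 6.

6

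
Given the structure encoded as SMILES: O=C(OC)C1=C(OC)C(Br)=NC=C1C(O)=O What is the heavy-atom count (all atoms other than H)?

16

Every atom symbol written in the SMILES (organic subset) is one heavy atom; implicit H are not written.
Heavy atoms by element → Br:1, C:9, N:1, O:5.
Total: 16.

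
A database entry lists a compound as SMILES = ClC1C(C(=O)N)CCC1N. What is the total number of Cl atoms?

1

Scan the SMILES for Cl atoms (remember two-letter symbols like Cl and Br are single atoms).
Chlorine count: 1.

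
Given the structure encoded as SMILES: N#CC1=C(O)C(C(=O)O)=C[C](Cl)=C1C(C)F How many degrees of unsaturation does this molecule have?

7

Degree of unsaturation = (number of rings) + (number of π bonds).
Ring closures in the SMILES: 1.
π bonds: 4 double bonds (each 1 DoU), 1 triple bond (each 2 DoU) → 6 DoU from unsaturation.
Total DoU = 1 + 6 = 7.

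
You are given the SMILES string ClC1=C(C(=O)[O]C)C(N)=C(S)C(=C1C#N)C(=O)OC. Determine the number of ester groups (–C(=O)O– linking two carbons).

The ester motif appears at heavy-atom positions 4, 16 in the SMILES.
Other groups present: 1 nitrile, 1 primary amine, 1 thiol.
Ester count: 2.

2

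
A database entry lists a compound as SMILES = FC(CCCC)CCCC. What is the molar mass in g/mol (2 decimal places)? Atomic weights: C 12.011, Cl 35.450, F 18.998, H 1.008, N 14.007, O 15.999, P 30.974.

146.25 g/mol

First, the molecular formula is C9H19F (counting implicit H from valence).
  C: 9 × 12.011 = 108.099
  F: 1 × 18.998 = 18.998
  H: 19 × 1.008 = 19.152
Sum: 9×12.011 + 1×18.998 + 19×1.008 = 146.249 → 146.25 g/mol.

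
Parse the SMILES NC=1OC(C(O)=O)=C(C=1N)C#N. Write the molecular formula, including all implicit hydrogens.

Walk through each heavy atom and fill implicit hydrogens from standard valence (C 4, N 3, O 2, S 2, halogen 1):
  atom 1: N, bond orders sum to 1 (valence 3) → 2 H
  atom 2: C, bond orders sum to 4 (valence 4) → 0 H
  atom 3: O, bond orders sum to 2 (valence 2) → 0 H
  atom 4: C, bond orders sum to 4 (valence 4) → 0 H
  atom 5: C, bond orders sum to 4 (valence 4) → 0 H
  atom 6: O, bond orders sum to 1 (valence 2) → 1 H
  atom 7: O, bond orders sum to 2 (valence 2) → 0 H
  atom 8: C, bond orders sum to 4 (valence 4) → 0 H
  atom 9: C, bond orders sum to 4 (valence 4) → 0 H
  atom 10: N, bond orders sum to 1 (valence 3) → 2 H
  atom 11: C, bond orders sum to 4 (valence 4) → 0 H
  atom 12: N, bond orders sum to 3 (valence 3) → 0 H
Totals → C:6, H:5, N:3, O:3.
In Hill order: C6H5N3O3.

C6H5N3O3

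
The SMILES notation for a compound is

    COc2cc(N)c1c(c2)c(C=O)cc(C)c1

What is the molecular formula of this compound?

C13H13NO2

Walk through each heavy atom and fill implicit hydrogens from standard valence (C 4, N 3, O 2, S 2, halogen 1); for lowercase aromatic atoms, an aromatic c carries 1 H when it has two neighbours and 0 H with three, and aromatic n carries 0 H:
  atom 1: C, bond orders sum to 1 (valence 4) → 3 H
  atom 2: O, bond orders sum to 2 (valence 2) → 0 H
  atom 3: aromatic c, 3 neighbours → 0 H
  atom 4: aromatic c, 2 neighbours → 1 H
  atom 5: aromatic c, 3 neighbours → 0 H
  atom 6: N, bond orders sum to 1 (valence 3) → 2 H
  atom 7: aromatic c, 3 neighbours → 0 H
  atom 8: aromatic c, 3 neighbours → 0 H
  atom 9: aromatic c, 2 neighbours → 1 H
  atom 10: aromatic c, 3 neighbours → 0 H
  atom 11: C, bond orders sum to 3 (valence 4) → 1 H
  atom 12: O, bond orders sum to 2 (valence 2) → 0 H
  atom 13: aromatic c, 2 neighbours → 1 H
  atom 14: aromatic c, 3 neighbours → 0 H
  atom 15: C, bond orders sum to 1 (valence 4) → 3 H
  atom 16: aromatic c, 2 neighbours → 1 H
Totals → C:13, H:13, N:1, O:2.
In Hill order: C13H13NO2.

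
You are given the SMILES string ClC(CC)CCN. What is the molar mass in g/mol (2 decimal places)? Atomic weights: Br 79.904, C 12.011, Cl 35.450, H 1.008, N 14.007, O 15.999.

121.61 g/mol

First, the molecular formula is C5H12ClN (counting implicit H from valence).
  C: 5 × 12.011 = 60.055
  Cl: 1 × 35.450 = 35.450
  H: 12 × 1.008 = 12.096
  N: 1 × 14.007 = 14.007
Sum: 5×12.011 + 1×35.450 + 12×1.008 + 1×14.007 = 121.608 → 121.61 g/mol.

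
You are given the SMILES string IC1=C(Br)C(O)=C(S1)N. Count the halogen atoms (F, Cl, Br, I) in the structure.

Halogen atoms appear at heavy-atom positions 1, 4 (1×Br, 1×I).
Other groups present: 1 hydroxyl, 1 primary amine.
Halogen count: 2.

2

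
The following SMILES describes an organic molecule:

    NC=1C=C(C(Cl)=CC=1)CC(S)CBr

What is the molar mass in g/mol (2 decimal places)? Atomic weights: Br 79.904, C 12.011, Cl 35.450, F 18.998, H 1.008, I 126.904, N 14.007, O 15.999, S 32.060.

280.61 g/mol

First, the molecular formula is C9H11BrClNS (counting implicit H from valence).
  Br: 1 × 79.904 = 79.904
  C: 9 × 12.011 = 108.099
  Cl: 1 × 35.450 = 35.450
  H: 11 × 1.008 = 11.088
  N: 1 × 14.007 = 14.007
  S: 1 × 32.060 = 32.060
Sum: 1×79.904 + 9×12.011 + 1×35.450 + 11×1.008 + 1×14.007 + 1×32.060 = 280.608 → 280.61 g/mol.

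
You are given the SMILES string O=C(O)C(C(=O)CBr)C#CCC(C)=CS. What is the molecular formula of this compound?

C10H11BrO3S

Walk through each heavy atom and fill implicit hydrogens from standard valence (C 4, N 3, O 2, S 2, halogen 1):
  atom 1: O, bond orders sum to 2 (valence 2) → 0 H
  atom 2: C, bond orders sum to 4 (valence 4) → 0 H
  atom 3: O, bond orders sum to 1 (valence 2) → 1 H
  atom 4: C, bond orders sum to 3 (valence 4) → 1 H
  atom 5: C, bond orders sum to 4 (valence 4) → 0 H
  atom 6: O, bond orders sum to 2 (valence 2) → 0 H
  atom 7: C, bond orders sum to 2 (valence 4) → 2 H
  atom 8: Br (halogen, monovalent) → 0 H
  atom 9: C, bond orders sum to 4 (valence 4) → 0 H
  atom 10: C, bond orders sum to 4 (valence 4) → 0 H
  atom 11: C, bond orders sum to 2 (valence 4) → 2 H
  atom 12: C, bond orders sum to 4 (valence 4) → 0 H
  atom 13: C, bond orders sum to 1 (valence 4) → 3 H
  atom 14: C, bond orders sum to 3 (valence 4) → 1 H
  atom 15: S, bond orders sum to 1 (valence 2) → 1 H
Totals → C:10, H:11, Br:1, O:3, S:1.
In Hill order: C10H11BrO3S.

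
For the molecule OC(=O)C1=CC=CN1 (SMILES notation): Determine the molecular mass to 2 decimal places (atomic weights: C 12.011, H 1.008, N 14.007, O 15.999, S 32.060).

111.10 g/mol

First, the molecular formula is C5H5NO2 (counting implicit H from valence).
  C: 5 × 12.011 = 60.055
  H: 5 × 1.008 = 5.040
  N: 1 × 14.007 = 14.007
  O: 2 × 15.999 = 31.998
Sum: 5×12.011 + 5×1.008 + 1×14.007 + 2×15.999 = 111.100 → 111.10 g/mol.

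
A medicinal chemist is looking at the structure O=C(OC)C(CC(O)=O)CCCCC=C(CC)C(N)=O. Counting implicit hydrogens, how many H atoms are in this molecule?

Walk through each heavy atom and fill implicit hydrogens from standard valence (C 4, N 3, O 2, S 2, halogen 1):
  atom 1: O, bond orders sum to 2 (valence 2) → 0 H
  atom 2: C, bond orders sum to 4 (valence 4) → 0 H
  atom 3: O, bond orders sum to 2 (valence 2) → 0 H
  atom 4: C, bond orders sum to 1 (valence 4) → 3 H
  atom 5: C, bond orders sum to 3 (valence 4) → 1 H
  atom 6: C, bond orders sum to 2 (valence 4) → 2 H
  atom 7: C, bond orders sum to 4 (valence 4) → 0 H
  atom 8: O, bond orders sum to 1 (valence 2) → 1 H
  atom 9: O, bond orders sum to 2 (valence 2) → 0 H
  atom 10: C, bond orders sum to 2 (valence 4) → 2 H
  atom 11: C, bond orders sum to 2 (valence 4) → 2 H
  atom 12: C, bond orders sum to 2 (valence 4) → 2 H
  atom 13: C, bond orders sum to 2 (valence 4) → 2 H
  atom 14: C, bond orders sum to 3 (valence 4) → 1 H
  atom 15: C, bond orders sum to 4 (valence 4) → 0 H
  atom 16: C, bond orders sum to 2 (valence 4) → 2 H
  atom 17: C, bond orders sum to 1 (valence 4) → 3 H
  atom 18: C, bond orders sum to 4 (valence 4) → 0 H
  atom 19: N, bond orders sum to 1 (valence 3) → 2 H
  atom 20: O, bond orders sum to 2 (valence 2) → 0 H
Total hydrogens: 23.

23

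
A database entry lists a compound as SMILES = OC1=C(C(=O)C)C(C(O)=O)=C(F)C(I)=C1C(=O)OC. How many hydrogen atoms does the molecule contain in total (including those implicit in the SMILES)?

8

Walk through each heavy atom and fill implicit hydrogens from standard valence (C 4, N 3, O 2, S 2, halogen 1):
  atom 1: O, bond orders sum to 1 (valence 2) → 1 H
  atom 2: C, bond orders sum to 4 (valence 4) → 0 H
  atom 3: C, bond orders sum to 4 (valence 4) → 0 H
  atom 4: C, bond orders sum to 4 (valence 4) → 0 H
  atom 5: O, bond orders sum to 2 (valence 2) → 0 H
  atom 6: C, bond orders sum to 1 (valence 4) → 3 H
  atom 7: C, bond orders sum to 4 (valence 4) → 0 H
  atom 8: C, bond orders sum to 4 (valence 4) → 0 H
  atom 9: O, bond orders sum to 1 (valence 2) → 1 H
  atom 10: O, bond orders sum to 2 (valence 2) → 0 H
  atom 11: C, bond orders sum to 4 (valence 4) → 0 H
  atom 12: F (halogen, monovalent) → 0 H
  atom 13: C, bond orders sum to 4 (valence 4) → 0 H
  atom 14: I (halogen, monovalent) → 0 H
  atom 15: C, bond orders sum to 4 (valence 4) → 0 H
  atom 16: C, bond orders sum to 4 (valence 4) → 0 H
  atom 17: O, bond orders sum to 2 (valence 2) → 0 H
  atom 18: O, bond orders sum to 2 (valence 2) → 0 H
  atom 19: C, bond orders sum to 1 (valence 4) → 3 H
Total hydrogens: 8.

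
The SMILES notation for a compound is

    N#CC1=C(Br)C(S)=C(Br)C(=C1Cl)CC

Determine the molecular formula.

Walk through each heavy atom and fill implicit hydrogens from standard valence (C 4, N 3, O 2, S 2, halogen 1):
  atom 1: N, bond orders sum to 3 (valence 3) → 0 H
  atom 2: C, bond orders sum to 4 (valence 4) → 0 H
  atom 3: C, bond orders sum to 4 (valence 4) → 0 H
  atom 4: C, bond orders sum to 4 (valence 4) → 0 H
  atom 5: Br (halogen, monovalent) → 0 H
  atom 6: C, bond orders sum to 4 (valence 4) → 0 H
  atom 7: S, bond orders sum to 1 (valence 2) → 1 H
  atom 8: C, bond orders sum to 4 (valence 4) → 0 H
  atom 9: Br (halogen, monovalent) → 0 H
  atom 10: C, bond orders sum to 4 (valence 4) → 0 H
  atom 11: C, bond orders sum to 4 (valence 4) → 0 H
  atom 12: Cl (halogen, monovalent) → 0 H
  atom 13: C, bond orders sum to 2 (valence 4) → 2 H
  atom 14: C, bond orders sum to 1 (valence 4) → 3 H
Totals → C:9, H:6, Br:2, Cl:1, N:1, S:1.

C9H6Br2ClNS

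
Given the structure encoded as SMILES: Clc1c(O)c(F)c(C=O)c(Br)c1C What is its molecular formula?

Walk through each heavy atom and fill implicit hydrogens from standard valence (C 4, N 3, O 2, S 2, halogen 1); for lowercase aromatic atoms, an aromatic c carries 1 H when it has two neighbours and 0 H with three, and aromatic n carries 0 H:
  atom 1: Cl (halogen, monovalent) → 0 H
  atom 2: aromatic c, 3 neighbours → 0 H
  atom 3: aromatic c, 3 neighbours → 0 H
  atom 4: O, bond orders sum to 1 (valence 2) → 1 H
  atom 5: aromatic c, 3 neighbours → 0 H
  atom 6: F (halogen, monovalent) → 0 H
  atom 7: aromatic c, 3 neighbours → 0 H
  atom 8: C, bond orders sum to 3 (valence 4) → 1 H
  atom 9: O, bond orders sum to 2 (valence 2) → 0 H
  atom 10: aromatic c, 3 neighbours → 0 H
  atom 11: Br (halogen, monovalent) → 0 H
  atom 12: aromatic c, 3 neighbours → 0 H
  atom 13: C, bond orders sum to 1 (valence 4) → 3 H
Totals → C:8, H:5, Br:1, Cl:1, F:1, O:2.

C8H5BrClFO2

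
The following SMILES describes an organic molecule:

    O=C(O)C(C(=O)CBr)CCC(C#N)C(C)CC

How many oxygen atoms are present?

3

Scan the SMILES for O atoms (remember two-letter symbols like Cl and Br are single atoms).
Oxygen count: 3.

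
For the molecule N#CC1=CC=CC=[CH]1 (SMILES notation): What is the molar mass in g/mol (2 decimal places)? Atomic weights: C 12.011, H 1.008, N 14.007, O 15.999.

103.12 g/mol

First, the molecular formula is C7H5N (counting implicit H from valence).
  C: 7 × 12.011 = 84.077
  H: 5 × 1.008 = 5.040
  N: 1 × 14.007 = 14.007
Sum: 7×12.011 + 5×1.008 + 1×14.007 = 103.124 → 103.12 g/mol.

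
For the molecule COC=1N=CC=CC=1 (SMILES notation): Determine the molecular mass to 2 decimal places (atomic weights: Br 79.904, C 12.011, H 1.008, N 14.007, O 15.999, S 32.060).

109.13 g/mol

First, the molecular formula is C6H7NO (counting implicit H from valence).
  C: 6 × 12.011 = 72.066
  H: 7 × 1.008 = 7.056
  N: 1 × 14.007 = 14.007
  O: 1 × 15.999 = 15.999
Sum: 6×12.011 + 7×1.008 + 1×14.007 + 1×15.999 = 109.128 → 109.13 g/mol.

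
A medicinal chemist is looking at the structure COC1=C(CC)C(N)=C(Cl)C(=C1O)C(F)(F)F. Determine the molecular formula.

Walk through each heavy atom and fill implicit hydrogens from standard valence (C 4, N 3, O 2, S 2, halogen 1):
  atom 1: C, bond orders sum to 1 (valence 4) → 3 H
  atom 2: O, bond orders sum to 2 (valence 2) → 0 H
  atom 3: C, bond orders sum to 4 (valence 4) → 0 H
  atom 4: C, bond orders sum to 4 (valence 4) → 0 H
  atom 5: C, bond orders sum to 2 (valence 4) → 2 H
  atom 6: C, bond orders sum to 1 (valence 4) → 3 H
  atom 7: C, bond orders sum to 4 (valence 4) → 0 H
  atom 8: N, bond orders sum to 1 (valence 3) → 2 H
  atom 9: C, bond orders sum to 4 (valence 4) → 0 H
  atom 10: Cl (halogen, monovalent) → 0 H
  atom 11: C, bond orders sum to 4 (valence 4) → 0 H
  atom 12: C, bond orders sum to 4 (valence 4) → 0 H
  atom 13: O, bond orders sum to 1 (valence 2) → 1 H
  atom 14: C, bond orders sum to 4 (valence 4) → 0 H
  atom 15: F (halogen, monovalent) → 0 H
  atom 16: F (halogen, monovalent) → 0 H
  atom 17: F (halogen, monovalent) → 0 H
Totals → C:10, H:11, Cl:1, F:3, N:1, O:2.

C10H11ClF3NO2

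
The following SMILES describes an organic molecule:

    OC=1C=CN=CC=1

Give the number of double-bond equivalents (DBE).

Molecular formula: C5H5NO.
DoU = (2C + 2 + N − H − X) / 2, where X is the halogen count and O/S are ignored.
    = (2·5 + 2 + 1 − 5 − 0) / 2 = 8 / 2 = 4.

4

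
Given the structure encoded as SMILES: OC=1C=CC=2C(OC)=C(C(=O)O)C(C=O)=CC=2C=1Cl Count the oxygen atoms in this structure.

Scan the SMILES for O atoms (remember two-letter symbols like Cl and Br are single atoms).
Oxygen count: 5.

5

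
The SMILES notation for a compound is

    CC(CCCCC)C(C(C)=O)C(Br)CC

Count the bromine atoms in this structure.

1

Scan the SMILES for Br atoms (remember two-letter symbols like Cl and Br are single atoms).
Bromine count: 1.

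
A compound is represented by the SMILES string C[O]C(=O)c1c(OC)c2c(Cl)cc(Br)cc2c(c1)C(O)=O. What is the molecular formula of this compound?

Walk through each heavy atom and fill implicit hydrogens from standard valence (C 4, N 3, O 2, S 2, halogen 1); for lowercase aromatic atoms, an aromatic c carries 1 H when it has two neighbours and 0 H with three, and aromatic n carries 0 H:
  atom 1: C, bond orders sum to 1 (valence 4) → 3 H
  atom 2: O with explicit H count 0
  atom 3: C, bond orders sum to 4 (valence 4) → 0 H
  atom 4: O, bond orders sum to 2 (valence 2) → 0 H
  atom 5: aromatic c, 3 neighbours → 0 H
  atom 6: aromatic c, 3 neighbours → 0 H
  atom 7: O, bond orders sum to 2 (valence 2) → 0 H
  atom 8: C, bond orders sum to 1 (valence 4) → 3 H
  atom 9: aromatic c, 3 neighbours → 0 H
  atom 10: aromatic c, 3 neighbours → 0 H
  atom 11: Cl (halogen, monovalent) → 0 H
  atom 12: aromatic c, 2 neighbours → 1 H
  atom 13: aromatic c, 3 neighbours → 0 H
  atom 14: Br (halogen, monovalent) → 0 H
  atom 15: aromatic c, 2 neighbours → 1 H
  atom 16: aromatic c, 3 neighbours → 0 H
  atom 17: aromatic c, 3 neighbours → 0 H
  atom 18: aromatic c, 2 neighbours → 1 H
  atom 19: C, bond orders sum to 4 (valence 4) → 0 H
  atom 20: O, bond orders sum to 1 (valence 2) → 1 H
  atom 21: O, bond orders sum to 2 (valence 2) → 0 H
Totals → C:14, H:10, Br:1, Cl:1, O:5.

C14H10BrClO5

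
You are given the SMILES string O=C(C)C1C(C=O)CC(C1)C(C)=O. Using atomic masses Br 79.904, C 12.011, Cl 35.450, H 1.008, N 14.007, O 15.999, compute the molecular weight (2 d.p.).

182.22 g/mol

First, the molecular formula is C10H14O3 (counting implicit H from valence).
  C: 10 × 12.011 = 120.110
  H: 14 × 1.008 = 14.112
  O: 3 × 15.999 = 47.997
Sum: 10×12.011 + 14×1.008 + 3×15.999 = 182.219 → 182.22 g/mol.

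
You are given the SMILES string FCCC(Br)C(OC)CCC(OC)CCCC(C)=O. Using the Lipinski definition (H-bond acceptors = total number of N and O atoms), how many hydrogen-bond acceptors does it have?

3

N atoms: 0; O atoms: 3.
Lipinski HBA = 0 + 3 = 3.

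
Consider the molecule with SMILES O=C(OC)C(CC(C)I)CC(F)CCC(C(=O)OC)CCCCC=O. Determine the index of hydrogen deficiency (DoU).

Degree of unsaturation = (number of rings) + (number of π bonds).
Ring closures in the SMILES: 0.
π bonds: 3 double bonds (each 1 DoU) → 3 DoU from unsaturation.
Total DoU = 0 + 3 = 3.

3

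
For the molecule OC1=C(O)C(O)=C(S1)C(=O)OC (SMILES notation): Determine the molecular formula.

Walk through each heavy atom and fill implicit hydrogens from standard valence (C 4, N 3, O 2, S 2, halogen 1):
  atom 1: O, bond orders sum to 1 (valence 2) → 1 H
  atom 2: C, bond orders sum to 4 (valence 4) → 0 H
  atom 3: C, bond orders sum to 4 (valence 4) → 0 H
  atom 4: O, bond orders sum to 1 (valence 2) → 1 H
  atom 5: C, bond orders sum to 4 (valence 4) → 0 H
  atom 6: O, bond orders sum to 1 (valence 2) → 1 H
  atom 7: C, bond orders sum to 4 (valence 4) → 0 H
  atom 8: S, bond orders sum to 2 (valence 2) → 0 H
  atom 9: C, bond orders sum to 4 (valence 4) → 0 H
  atom 10: O, bond orders sum to 2 (valence 2) → 0 H
  atom 11: O, bond orders sum to 2 (valence 2) → 0 H
  atom 12: C, bond orders sum to 1 (valence 4) → 3 H
Totals → C:6, H:6, O:5, S:1.

C6H6O5S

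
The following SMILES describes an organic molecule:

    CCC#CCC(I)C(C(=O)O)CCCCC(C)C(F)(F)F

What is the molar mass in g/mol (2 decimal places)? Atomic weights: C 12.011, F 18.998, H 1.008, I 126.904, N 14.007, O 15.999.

First, the molecular formula is C15H22F3IO2 (counting implicit H from valence).
  C: 15 × 12.011 = 180.165
  F: 3 × 18.998 = 56.994
  H: 22 × 1.008 = 22.176
  I: 1 × 126.904 = 126.904
  O: 2 × 15.999 = 31.998
Sum: 15×12.011 + 3×18.998 + 22×1.008 + 1×126.904 + 2×15.999 = 418.237 → 418.24 g/mol.

418.24 g/mol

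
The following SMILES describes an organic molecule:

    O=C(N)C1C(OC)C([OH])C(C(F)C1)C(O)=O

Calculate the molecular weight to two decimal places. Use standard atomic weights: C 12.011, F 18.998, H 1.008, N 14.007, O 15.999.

235.21 g/mol

First, the molecular formula is C9H14FNO5 (counting implicit H from valence).
  C: 9 × 12.011 = 108.099
  F: 1 × 18.998 = 18.998
  H: 14 × 1.008 = 14.112
  N: 1 × 14.007 = 14.007
  O: 5 × 15.999 = 79.995
Sum: 9×12.011 + 1×18.998 + 14×1.008 + 1×14.007 + 5×15.999 = 235.211 → 235.21 g/mol.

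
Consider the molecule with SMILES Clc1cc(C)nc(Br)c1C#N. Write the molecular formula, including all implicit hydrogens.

Walk through each heavy atom and fill implicit hydrogens from standard valence (C 4, N 3, O 2, S 2, halogen 1); for lowercase aromatic atoms, an aromatic c carries 1 H when it has two neighbours and 0 H with three, and aromatic n carries 0 H:
  atom 1: Cl (halogen, monovalent) → 0 H
  atom 2: aromatic c, 3 neighbours → 0 H
  atom 3: aromatic c, 2 neighbours → 1 H
  atom 4: aromatic c, 3 neighbours → 0 H
  atom 5: C, bond orders sum to 1 (valence 4) → 3 H
  atom 6: aromatic n, 2 neighbours → 0 H
  atom 7: aromatic c, 3 neighbours → 0 H
  atom 8: Br (halogen, monovalent) → 0 H
  atom 9: aromatic c, 3 neighbours → 0 H
  atom 10: C, bond orders sum to 4 (valence 4) → 0 H
  atom 11: N, bond orders sum to 3 (valence 3) → 0 H
Totals → C:7, H:4, Br:1, Cl:1, N:2.
In Hill order: C7H4BrClN2.

C7H4BrClN2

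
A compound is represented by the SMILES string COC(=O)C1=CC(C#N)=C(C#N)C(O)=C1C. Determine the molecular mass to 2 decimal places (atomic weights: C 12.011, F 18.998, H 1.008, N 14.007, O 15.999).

First, the molecular formula is C11H8N2O3 (counting implicit H from valence).
  C: 11 × 12.011 = 132.121
  H: 8 × 1.008 = 8.064
  N: 2 × 14.007 = 28.014
  O: 3 × 15.999 = 47.997
Sum: 11×12.011 + 8×1.008 + 2×14.007 + 3×15.999 = 216.196 → 216.20 g/mol.

216.20 g/mol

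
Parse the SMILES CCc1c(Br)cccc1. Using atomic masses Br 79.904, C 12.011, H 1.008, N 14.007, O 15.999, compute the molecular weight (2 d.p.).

185.06 g/mol

First, the molecular formula is C8H9Br (counting implicit H from valence).
  Br: 1 × 79.904 = 79.904
  C: 8 × 12.011 = 96.088
  H: 9 × 1.008 = 9.072
Sum: 1×79.904 + 8×12.011 + 9×1.008 = 185.064 → 185.06 g/mol.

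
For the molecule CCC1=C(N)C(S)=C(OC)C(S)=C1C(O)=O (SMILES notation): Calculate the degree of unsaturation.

5

Degree of unsaturation = (number of rings) + (number of π bonds).
Ring closures in the SMILES: 1.
π bonds: 4 double bonds (each 1 DoU) → 4 DoU from unsaturation.
Total DoU = 1 + 4 = 5.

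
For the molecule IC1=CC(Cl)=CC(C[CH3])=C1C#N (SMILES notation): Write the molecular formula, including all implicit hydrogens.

Walk through each heavy atom and fill implicit hydrogens from standard valence (C 4, N 3, O 2, S 2, halogen 1):
  atom 1: I (halogen, monovalent) → 0 H
  atom 2: C, bond orders sum to 4 (valence 4) → 0 H
  atom 3: C, bond orders sum to 3 (valence 4) → 1 H
  atom 4: C, bond orders sum to 4 (valence 4) → 0 H
  atom 5: Cl (halogen, monovalent) → 0 H
  atom 6: C, bond orders sum to 3 (valence 4) → 1 H
  atom 7: C, bond orders sum to 4 (valence 4) → 0 H
  atom 8: C, bond orders sum to 2 (valence 4) → 2 H
  atom 9: C with explicit H count 3
  atom 10: C, bond orders sum to 4 (valence 4) → 0 H
  atom 11: C, bond orders sum to 4 (valence 4) → 0 H
  atom 12: N, bond orders sum to 3 (valence 3) → 0 H
Totals → C:9, H:7, Cl:1, I:1, N:1.

C9H7ClIN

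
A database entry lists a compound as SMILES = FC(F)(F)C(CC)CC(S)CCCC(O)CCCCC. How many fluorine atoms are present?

3

Scan the SMILES for F atoms (remember two-letter symbols like Cl and Br are single atoms).
Fluorine count: 3.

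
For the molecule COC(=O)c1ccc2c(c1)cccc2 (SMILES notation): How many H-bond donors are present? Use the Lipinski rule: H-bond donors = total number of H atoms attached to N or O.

0

Donors: find every N or O and count the H atoms it carries.
  atom 2 (O): bond orders sum to 2 → 0 H
  atom 4 (O): bond orders sum to 2 → 0 H
Lipinski HBD = 0.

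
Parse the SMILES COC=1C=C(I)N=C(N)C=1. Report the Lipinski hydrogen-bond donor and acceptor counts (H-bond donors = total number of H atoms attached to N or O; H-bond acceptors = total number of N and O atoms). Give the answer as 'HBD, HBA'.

2, 3

Donors: find every N or O and count the H atoms it carries.
  atom 2 (O): bond orders sum to 2 → 0 H
  atom 7 (N): bond orders sum to 3 → 0 H
  atom 9 (N): bond orders sum to 1 → 2 H
Lipinski HBD = 2.
Acceptors: N atoms = 2, O atoms = 1 → HBA = 3.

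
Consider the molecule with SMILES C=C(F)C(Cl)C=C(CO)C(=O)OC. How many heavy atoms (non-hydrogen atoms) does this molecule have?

13

Every atom symbol written in the SMILES (organic subset) is one heavy atom; implicit H are not written.
Heavy atoms by element → C:8, Cl:1, F:1, O:3.
Total: 13.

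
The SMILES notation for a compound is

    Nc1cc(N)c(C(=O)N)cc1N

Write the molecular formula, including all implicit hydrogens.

C7H10N4O

Walk through each heavy atom and fill implicit hydrogens from standard valence (C 4, N 3, O 2, S 2, halogen 1); for lowercase aromatic atoms, an aromatic c carries 1 H when it has two neighbours and 0 H with three, and aromatic n carries 0 H:
  atom 1: N, bond orders sum to 1 (valence 3) → 2 H
  atom 2: aromatic c, 3 neighbours → 0 H
  atom 3: aromatic c, 2 neighbours → 1 H
  atom 4: aromatic c, 3 neighbours → 0 H
  atom 5: N, bond orders sum to 1 (valence 3) → 2 H
  atom 6: aromatic c, 3 neighbours → 0 H
  atom 7: C, bond orders sum to 4 (valence 4) → 0 H
  atom 8: O, bond orders sum to 2 (valence 2) → 0 H
  atom 9: N, bond orders sum to 1 (valence 3) → 2 H
  atom 10: aromatic c, 2 neighbours → 1 H
  atom 11: aromatic c, 3 neighbours → 0 H
  atom 12: N, bond orders sum to 1 (valence 3) → 2 H
Totals → C:7, H:10, N:4, O:1.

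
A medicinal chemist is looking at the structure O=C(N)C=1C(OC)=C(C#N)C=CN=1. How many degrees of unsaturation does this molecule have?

Molecular formula: C8H7N3O2.
DoU = (2C + 2 + N − H − X) / 2, where X is the halogen count and O/S are ignored.
    = (2·8 + 2 + 3 − 7 − 0) / 2 = 14 / 2 = 7.

7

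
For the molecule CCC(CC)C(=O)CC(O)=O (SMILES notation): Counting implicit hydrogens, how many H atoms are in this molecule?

Walk through each heavy atom and fill implicit hydrogens from standard valence (C 4, N 3, O 2, S 2, halogen 1):
  atom 1: C, bond orders sum to 1 (valence 4) → 3 H
  atom 2: C, bond orders sum to 2 (valence 4) → 2 H
  atom 3: C, bond orders sum to 3 (valence 4) → 1 H
  atom 4: C, bond orders sum to 2 (valence 4) → 2 H
  atom 5: C, bond orders sum to 1 (valence 4) → 3 H
  atom 6: C, bond orders sum to 4 (valence 4) → 0 H
  atom 7: O, bond orders sum to 2 (valence 2) → 0 H
  atom 8: C, bond orders sum to 2 (valence 4) → 2 H
  atom 9: C, bond orders sum to 4 (valence 4) → 0 H
  atom 10: O, bond orders sum to 1 (valence 2) → 1 H
  atom 11: O, bond orders sum to 2 (valence 2) → 0 H
Total hydrogens: 14.

14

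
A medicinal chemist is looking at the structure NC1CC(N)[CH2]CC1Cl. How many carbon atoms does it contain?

Count every carbon token in the SMILES (each C, including those in ring-closure positions and inside branches).
Carbon count: 6.

6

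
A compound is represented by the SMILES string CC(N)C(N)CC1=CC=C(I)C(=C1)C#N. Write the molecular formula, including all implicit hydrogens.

C11H14IN3

Walk through each heavy atom and fill implicit hydrogens from standard valence (C 4, N 3, O 2, S 2, halogen 1):
  atom 1: C, bond orders sum to 1 (valence 4) → 3 H
  atom 2: C, bond orders sum to 3 (valence 4) → 1 H
  atom 3: N, bond orders sum to 1 (valence 3) → 2 H
  atom 4: C, bond orders sum to 3 (valence 4) → 1 H
  atom 5: N, bond orders sum to 1 (valence 3) → 2 H
  atom 6: C, bond orders sum to 2 (valence 4) → 2 H
  atom 7: C, bond orders sum to 4 (valence 4) → 0 H
  atom 8: C, bond orders sum to 3 (valence 4) → 1 H
  atom 9: C, bond orders sum to 3 (valence 4) → 1 H
  atom 10: C, bond orders sum to 4 (valence 4) → 0 H
  atom 11: I (halogen, monovalent) → 0 H
  atom 12: C, bond orders sum to 4 (valence 4) → 0 H
  atom 13: C, bond orders sum to 3 (valence 4) → 1 H
  atom 14: C, bond orders sum to 4 (valence 4) → 0 H
  atom 15: N, bond orders sum to 3 (valence 3) → 0 H
Totals → C:11, H:14, I:1, N:3.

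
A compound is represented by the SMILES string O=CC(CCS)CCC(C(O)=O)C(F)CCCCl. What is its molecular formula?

C12H20ClFO3S

Walk through each heavy atom and fill implicit hydrogens from standard valence (C 4, N 3, O 2, S 2, halogen 1):
  atom 1: O, bond orders sum to 2 (valence 2) → 0 H
  atom 2: C, bond orders sum to 3 (valence 4) → 1 H
  atom 3: C, bond orders sum to 3 (valence 4) → 1 H
  atom 4: C, bond orders sum to 2 (valence 4) → 2 H
  atom 5: C, bond orders sum to 2 (valence 4) → 2 H
  atom 6: S, bond orders sum to 1 (valence 2) → 1 H
  atom 7: C, bond orders sum to 2 (valence 4) → 2 H
  atom 8: C, bond orders sum to 2 (valence 4) → 2 H
  atom 9: C, bond orders sum to 3 (valence 4) → 1 H
  atom 10: C, bond orders sum to 4 (valence 4) → 0 H
  atom 11: O, bond orders sum to 1 (valence 2) → 1 H
  atom 12: O, bond orders sum to 2 (valence 2) → 0 H
  atom 13: C, bond orders sum to 3 (valence 4) → 1 H
  atom 14: F (halogen, monovalent) → 0 H
  atom 15: C, bond orders sum to 2 (valence 4) → 2 H
  atom 16: C, bond orders sum to 2 (valence 4) → 2 H
  atom 17: C, bond orders sum to 2 (valence 4) → 2 H
  atom 18: Cl (halogen, monovalent) → 0 H
Totals → C:12, H:20, Cl:1, F:1, O:3, S:1.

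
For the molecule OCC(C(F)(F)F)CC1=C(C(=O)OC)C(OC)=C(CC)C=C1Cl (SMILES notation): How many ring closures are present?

In SMILES, each pair of matching ring-closure digits denotes one ring-closing bond; the number of such bonds equals the number of independent rings.
Ring-closure bonds here: 1.

1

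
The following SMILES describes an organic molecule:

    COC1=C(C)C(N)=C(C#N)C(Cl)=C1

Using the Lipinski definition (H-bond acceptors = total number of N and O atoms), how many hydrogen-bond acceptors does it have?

3

N atoms: 2; O atoms: 1.
Lipinski HBA = 2 + 1 = 3.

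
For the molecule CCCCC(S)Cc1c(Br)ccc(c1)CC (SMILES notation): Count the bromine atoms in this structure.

1

Scan the SMILES for Br atoms (remember two-letter symbols like Cl and Br are single atoms).
Bromine count: 1.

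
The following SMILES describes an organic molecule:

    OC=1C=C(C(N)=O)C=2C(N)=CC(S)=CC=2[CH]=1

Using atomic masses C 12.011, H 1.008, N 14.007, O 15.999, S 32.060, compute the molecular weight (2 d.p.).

First, the molecular formula is C11H10N2O2S (counting implicit H from valence).
  C: 11 × 12.011 = 132.121
  H: 10 × 1.008 = 10.080
  N: 2 × 14.007 = 28.014
  O: 2 × 15.999 = 31.998
  S: 1 × 32.060 = 32.060
Sum: 11×12.011 + 10×1.008 + 2×14.007 + 2×15.999 + 1×32.060 = 234.273 → 234.27 g/mol.

234.27 g/mol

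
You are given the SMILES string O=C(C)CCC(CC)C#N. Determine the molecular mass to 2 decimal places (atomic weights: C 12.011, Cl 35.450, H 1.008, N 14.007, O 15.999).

139.20 g/mol

First, the molecular formula is C8H13NO (counting implicit H from valence).
  C: 8 × 12.011 = 96.088
  H: 13 × 1.008 = 13.104
  N: 1 × 14.007 = 14.007
  O: 1 × 15.999 = 15.999
Sum: 8×12.011 + 13×1.008 + 1×14.007 + 1×15.999 = 139.198 → 139.20 g/mol.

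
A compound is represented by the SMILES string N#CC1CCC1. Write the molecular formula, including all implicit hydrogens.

C5H7N

Walk through each heavy atom and fill implicit hydrogens from standard valence (C 4, N 3, O 2, S 2, halogen 1):
  atom 1: N, bond orders sum to 3 (valence 3) → 0 H
  atom 2: C, bond orders sum to 4 (valence 4) → 0 H
  atom 3: C, bond orders sum to 3 (valence 4) → 1 H
  atom 4: C, bond orders sum to 2 (valence 4) → 2 H
  atom 5: C, bond orders sum to 2 (valence 4) → 2 H
  atom 6: C, bond orders sum to 2 (valence 4) → 2 H
Totals → C:5, H:7, N:1.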